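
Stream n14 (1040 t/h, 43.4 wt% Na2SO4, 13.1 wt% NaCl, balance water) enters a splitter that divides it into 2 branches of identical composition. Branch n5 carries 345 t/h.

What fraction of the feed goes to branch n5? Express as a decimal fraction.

0.332

Fraction to n5 = 345/1040 = 0.3317.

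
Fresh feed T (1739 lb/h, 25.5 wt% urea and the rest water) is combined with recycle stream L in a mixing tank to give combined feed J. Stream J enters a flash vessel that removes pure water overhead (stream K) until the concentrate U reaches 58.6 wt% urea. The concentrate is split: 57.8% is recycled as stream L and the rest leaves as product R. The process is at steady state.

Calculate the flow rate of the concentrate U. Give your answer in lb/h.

1793 lb/h

Overall urea balance (none leaves overhead): urea in fresh feed = urea in product, i.e. 1739×0.255 = (1−0.578)·U·0.586.
U = 443.44/(0.586×0.422) = 1793.2 lb/h.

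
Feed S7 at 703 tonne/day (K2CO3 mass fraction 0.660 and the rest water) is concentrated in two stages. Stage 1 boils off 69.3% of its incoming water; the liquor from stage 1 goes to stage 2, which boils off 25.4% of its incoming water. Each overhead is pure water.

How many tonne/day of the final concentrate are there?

518.7 tonne/day

water in feed = 703×0.340 = 239.02 tonne/day.
After stage 1: water left = (1−0.693)×239.02 = 73.379; stream total = 537.36 tonne/day.
After stage 2: water left = (1−0.254)×73.379 = 54.741; final concentrate = 518.72 tonne/day.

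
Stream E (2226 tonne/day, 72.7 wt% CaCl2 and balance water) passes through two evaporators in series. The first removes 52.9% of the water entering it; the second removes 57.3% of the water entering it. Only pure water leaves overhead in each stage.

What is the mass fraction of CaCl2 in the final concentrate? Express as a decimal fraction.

0.9298

water in feed = 2226×0.273 = 607.7 tonne/day.
After stage 1: water left = (1−0.529)×607.7 = 286.23; stream total = 1904.5 tonne/day.
After stage 2: water left = (1−0.573)×286.23 = 122.22; final concentrate = 1740.5 tonne/day.
CaCl2 fraction = 1618.3/1740.5 = 0.9298.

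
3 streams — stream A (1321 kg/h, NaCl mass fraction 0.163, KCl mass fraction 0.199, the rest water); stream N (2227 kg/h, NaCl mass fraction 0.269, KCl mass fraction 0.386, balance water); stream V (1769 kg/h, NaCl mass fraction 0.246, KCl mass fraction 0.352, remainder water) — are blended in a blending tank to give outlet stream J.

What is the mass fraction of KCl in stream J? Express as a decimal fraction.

Total flow out = 1321 + 2227 + 1769 = 5317 kg/h.
KCl in = 1321×0.199 + 2227×0.386 + 1769×0.352 = 1745.2 kg/h.
KCl mass fraction in J = 1745.2/5317 = 0.328.

0.328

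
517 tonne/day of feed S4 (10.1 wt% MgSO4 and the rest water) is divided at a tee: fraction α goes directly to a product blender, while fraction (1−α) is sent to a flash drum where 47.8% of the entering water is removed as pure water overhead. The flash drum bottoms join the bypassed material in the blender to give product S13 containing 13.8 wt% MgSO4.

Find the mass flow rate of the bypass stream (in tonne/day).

194.4 tonne/day

All 517×0.101 = 52.217 tonne/day of MgSO4 reaches S13, so S13 = 52.217/0.138 = 378.38 tonne/day and vapour = 138.62 tonne/day.
The evaporator receives (1−α)·517 of feed at 0.899 water and removes 0.478 of that water:
0.478×0.899×(1−α)×517 = 138.62
(1−α) = 138.62/222.17 = 0.6239;  α = 0.3761.
Bypass flow = 0.3761×517 = 194.43 tonne/day.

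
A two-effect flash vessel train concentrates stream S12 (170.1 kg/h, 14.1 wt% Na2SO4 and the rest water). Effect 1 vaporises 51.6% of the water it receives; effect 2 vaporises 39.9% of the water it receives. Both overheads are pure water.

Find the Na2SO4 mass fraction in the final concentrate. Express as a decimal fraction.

0.361

water in feed = 170.1×0.859 = 146.12 kg/h.
After stage 1: water left = (1−0.516)×146.12 = 70.72; stream total = 94.704 kg/h.
After stage 2: water left = (1−0.399)×70.72 = 42.503; final concentrate = 66.487 kg/h.
Na2SO4 fraction = 23.984/66.487 = 0.361.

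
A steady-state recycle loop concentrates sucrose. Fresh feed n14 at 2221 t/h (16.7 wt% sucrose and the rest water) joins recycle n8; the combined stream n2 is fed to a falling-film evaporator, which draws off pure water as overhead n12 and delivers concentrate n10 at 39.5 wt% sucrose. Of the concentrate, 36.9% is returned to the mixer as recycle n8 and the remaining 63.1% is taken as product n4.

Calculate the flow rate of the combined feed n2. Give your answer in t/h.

Overall sucrose balance (none leaves overhead): sucrose in fresh feed = sucrose in product, i.e. 2221×0.167 = (1−0.369)·n10·0.395.
n10 = 370.91/(0.395×0.631) = 1488.1 t/h.
Recycle n8 = 0.369×1488.1 = 549.12 t/h.
Combined feed n2 = 2221 + 549.12 = 2770.1 t/h.

2770 t/h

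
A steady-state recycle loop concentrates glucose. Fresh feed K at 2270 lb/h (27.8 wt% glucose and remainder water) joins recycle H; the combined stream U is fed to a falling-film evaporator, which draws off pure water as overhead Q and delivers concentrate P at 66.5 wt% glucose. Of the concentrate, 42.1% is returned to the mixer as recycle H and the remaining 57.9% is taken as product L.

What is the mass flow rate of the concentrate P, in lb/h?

Overall glucose balance (none leaves overhead): glucose in fresh feed = glucose in product, i.e. 2270×0.278 = (1−0.421)·P·0.665.
P = 631.06/(0.665×0.579) = 1639 lb/h.

1639 lb/h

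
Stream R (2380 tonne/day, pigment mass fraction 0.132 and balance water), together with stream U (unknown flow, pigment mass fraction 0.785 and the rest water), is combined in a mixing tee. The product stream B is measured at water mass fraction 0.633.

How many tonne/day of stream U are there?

1338 tonne/day

Let U be the unknown flow. Total out = 2380 + U.
water balance: 2065.8 + 0.215·U = 0.633·(2380 + U)
(0.215 − 0.633)·U = 0.633×2380 − 2065.8 = -559.3
U = -559.3 / -0.418 = 1338 tonne/day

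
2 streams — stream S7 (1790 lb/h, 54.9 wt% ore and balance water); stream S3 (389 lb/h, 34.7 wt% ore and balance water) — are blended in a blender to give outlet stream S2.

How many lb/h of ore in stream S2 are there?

1118 lb/h

ore out = ore in = 1790×0.549 + 389×0.347 = 1117.7 lb/h.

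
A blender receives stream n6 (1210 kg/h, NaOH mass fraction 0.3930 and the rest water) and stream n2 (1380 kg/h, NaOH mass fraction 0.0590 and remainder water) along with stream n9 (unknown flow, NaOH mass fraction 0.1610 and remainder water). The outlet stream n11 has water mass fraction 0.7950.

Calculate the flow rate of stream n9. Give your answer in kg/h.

Let n9 be the unknown flow. Total out = 2590 + n9.
water balance: 2033 + 0.839·n9 = 0.795·(2590 + n9)
(0.839 − 0.795)·n9 = 0.795×2590 − 2033 = 26
n9 = 26 / 0.044 = 590.91 kg/h

590.9 kg/h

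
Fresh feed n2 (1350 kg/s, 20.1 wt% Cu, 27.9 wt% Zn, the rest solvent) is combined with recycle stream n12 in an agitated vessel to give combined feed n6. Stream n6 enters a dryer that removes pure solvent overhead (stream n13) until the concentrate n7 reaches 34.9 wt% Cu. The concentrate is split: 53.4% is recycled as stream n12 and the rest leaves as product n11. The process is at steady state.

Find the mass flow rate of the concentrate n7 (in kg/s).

Overall Cu balance (none leaves overhead): Cu in fresh feed = Cu in product, i.e. 1350×0.201 = (1−0.534)·n7·0.349.
n7 = 271.35/(0.349×0.466) = 1668.5 kg/s.

1668 kg/s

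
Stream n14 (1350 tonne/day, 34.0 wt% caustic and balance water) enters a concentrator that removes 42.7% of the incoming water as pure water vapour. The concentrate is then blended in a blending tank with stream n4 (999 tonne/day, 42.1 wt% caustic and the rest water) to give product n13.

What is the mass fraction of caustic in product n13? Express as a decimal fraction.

0.4468

Vapour removed = 0.427×0.660×1350 = 380.46 tonne/day; concentrate = 969.54 tonne/day.
caustic reaching the mixer = 459 (from concentrate) + 999×0.421 = 879.58 tonne/day.
Product flow = 969.54 + 999 = 1968.5 tonne/day; caustic fraction = 0.4468.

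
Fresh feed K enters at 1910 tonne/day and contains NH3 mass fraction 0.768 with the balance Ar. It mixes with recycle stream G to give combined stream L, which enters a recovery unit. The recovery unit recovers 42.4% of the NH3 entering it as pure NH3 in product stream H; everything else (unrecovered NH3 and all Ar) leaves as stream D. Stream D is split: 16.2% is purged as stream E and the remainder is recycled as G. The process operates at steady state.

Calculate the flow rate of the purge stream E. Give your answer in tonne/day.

Ar enters only via K and leaves only via the purge: 1910×0.232 = 0.162×(Ar in D), and the recovery unit passes all Ar, so Ar in L = Ar in D = 2735.3 tonne/day.
NH3 in L: m_A = 1910×0.768 + (1−0.162)·(1−0.424)·m_A, so m_A = 1466.9/0.5173 = 2835.6 tonne/day.
D = (1−0.424)×2835.6 + 2735.3 = 4368.6 tonne/day.
Purge E = 0.162×4368.6 = 707.71 tonne/day.

707.7 tonne/day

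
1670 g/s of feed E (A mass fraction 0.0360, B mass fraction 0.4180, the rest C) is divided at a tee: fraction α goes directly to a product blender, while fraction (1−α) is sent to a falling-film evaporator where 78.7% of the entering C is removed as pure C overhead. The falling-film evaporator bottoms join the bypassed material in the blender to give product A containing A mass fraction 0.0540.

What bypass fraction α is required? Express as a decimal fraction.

0.224

All 1670×0.036 = 60.12 g/s of A reaches A, so A = 60.12/0.054 = 1113.3 g/s and vapour = 556.67 g/s.
The evaporator receives (1−α)·1670 of feed at 0.546 C and removes 0.787 of that C:
0.787×0.546×(1−α)×1670 = 556.67
(1−α) = 556.67/717.6 = 0.7757;  α = 0.2243.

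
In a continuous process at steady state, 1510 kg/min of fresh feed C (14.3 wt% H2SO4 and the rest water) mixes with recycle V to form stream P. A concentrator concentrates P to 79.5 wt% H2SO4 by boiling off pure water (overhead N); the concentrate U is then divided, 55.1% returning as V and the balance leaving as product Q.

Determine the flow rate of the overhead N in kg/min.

1238 kg/min

Overall H2SO4 balance (none leaves overhead): H2SO4 in fresh feed = H2SO4 in product, i.e. 1510×0.143 = (1−0.551)·U·0.795.
U = 215.93/(0.795×0.449) = 604.92 kg/min.
Recycle V = 0.551×604.92 = 333.31 kg/min.
Combined feed P = 1510 + 333.31 = 1843.3 kg/min.
Overhead N = P − U = 1843.3 − 604.92 = 1238.4 kg/min.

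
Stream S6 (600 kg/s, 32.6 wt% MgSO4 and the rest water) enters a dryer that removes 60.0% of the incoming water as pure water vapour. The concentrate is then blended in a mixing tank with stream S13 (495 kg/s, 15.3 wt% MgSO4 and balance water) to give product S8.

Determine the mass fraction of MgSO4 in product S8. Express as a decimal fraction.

0.3183

Vapour removed = 0.600×0.674×600 = 242.64 kg/s; concentrate = 357.36 kg/s.
MgSO4 reaching the mixer = 195.6 (from concentrate) + 495×0.153 = 271.33 kg/s.
Product flow = 357.36 + 495 = 852.36 kg/s; MgSO4 fraction = 0.3183.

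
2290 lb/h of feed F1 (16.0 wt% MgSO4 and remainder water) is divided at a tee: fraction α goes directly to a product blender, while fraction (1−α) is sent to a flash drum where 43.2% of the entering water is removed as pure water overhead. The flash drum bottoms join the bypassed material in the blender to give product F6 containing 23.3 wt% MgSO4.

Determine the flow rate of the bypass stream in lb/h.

312.9 lb/h

All 2290×0.160 = 366.4 lb/h of MgSO4 reaches F6, so F6 = 366.4/0.233 = 1572.5 lb/h and vapour = 717.47 lb/h.
The evaporator receives (1−α)·2290 of feed at 0.840 water and removes 0.432 of that water:
0.432×0.840×(1−α)×2290 = 717.47
(1−α) = 717.47/831 = 0.8634;  α = 0.1366.
Bypass flow = 0.1366×2290 = 312.85 lb/h.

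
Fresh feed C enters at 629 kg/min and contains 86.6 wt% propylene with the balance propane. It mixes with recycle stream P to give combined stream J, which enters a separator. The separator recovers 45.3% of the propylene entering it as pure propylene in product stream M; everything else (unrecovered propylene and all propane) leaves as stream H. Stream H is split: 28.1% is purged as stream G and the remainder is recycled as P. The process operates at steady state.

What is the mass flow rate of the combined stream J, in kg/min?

propane enters only via C and leaves only via the purge: 629×0.134 = 0.281×(propane in H), and the separator passes all propane, so propane in J = propane in H = 299.95 kg/min.
propylene in J: m_A = 629×0.866 + (1−0.281)·(1−0.453)·m_A, so m_A = 544.71/0.6067 = 897.82 kg/min.
J = 897.82 + 299.95 = 1197.8 kg/min.

1198 kg/min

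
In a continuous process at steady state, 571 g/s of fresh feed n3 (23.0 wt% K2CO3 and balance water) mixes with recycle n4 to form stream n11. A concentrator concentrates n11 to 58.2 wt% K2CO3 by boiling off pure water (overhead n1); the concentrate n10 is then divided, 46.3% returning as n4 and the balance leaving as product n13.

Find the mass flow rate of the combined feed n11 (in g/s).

Overall K2CO3 balance (none leaves overhead): K2CO3 in fresh feed = K2CO3 in product, i.e. 571×0.230 = (1−0.463)·n10·0.582.
n10 = 131.33/(0.582×0.537) = 420.21 g/s.
Recycle n4 = 0.463×420.21 = 194.56 g/s.
Combined feed n11 = 571 + 194.56 = 765.56 g/s.

765.6 g/s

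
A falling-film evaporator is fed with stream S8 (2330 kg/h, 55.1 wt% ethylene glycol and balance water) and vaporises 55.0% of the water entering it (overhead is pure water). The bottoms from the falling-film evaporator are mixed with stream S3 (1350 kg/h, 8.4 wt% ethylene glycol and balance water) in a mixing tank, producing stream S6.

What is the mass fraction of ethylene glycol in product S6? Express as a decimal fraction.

Vapour removed = 0.550×0.449×2330 = 575.39 kg/h; concentrate = 1754.6 kg/h.
ethylene glycol reaching the mixer = 1283.8 (from concentrate) + 1350×0.084 = 1397.2 kg/h.
Product flow = 1754.6 + 1350 = 3104.6 kg/h; ethylene glycol fraction = 0.450.

0.450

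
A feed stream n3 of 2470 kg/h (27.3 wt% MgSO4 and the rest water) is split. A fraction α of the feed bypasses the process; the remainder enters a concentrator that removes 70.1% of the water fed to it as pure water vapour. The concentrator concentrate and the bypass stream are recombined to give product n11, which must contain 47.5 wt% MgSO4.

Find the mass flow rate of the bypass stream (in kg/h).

All 2470×0.273 = 674.31 kg/h of MgSO4 reaches n11, so n11 = 674.31/0.475 = 1419.6 kg/h and vapour = 1050.4 kg/h.
The evaporator receives (1−α)·2470 of feed at 0.727 water and removes 0.701 of that water:
0.701×0.727×(1−α)×2470 = 1050.4
(1−α) = 1050.4/1258.8 = 0.8345;  α = 0.1655.
Bypass flow = 0.1655×2470 = 408.88 kg/h.

408.9 kg/h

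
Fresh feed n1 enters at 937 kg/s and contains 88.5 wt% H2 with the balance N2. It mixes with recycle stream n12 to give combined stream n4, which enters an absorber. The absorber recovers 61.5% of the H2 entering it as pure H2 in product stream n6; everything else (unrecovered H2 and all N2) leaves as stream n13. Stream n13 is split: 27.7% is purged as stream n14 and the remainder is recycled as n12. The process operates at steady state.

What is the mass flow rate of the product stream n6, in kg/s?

H2 in n4: m_A = 937×0.885 + (1−0.277)·(1−0.615)·m_A, so m_A = 829.25/0.7216 = 1149.1 kg/s.
Product n6 = 0.615×1149.1 = 706.7 kg/s.

706.7 kg/s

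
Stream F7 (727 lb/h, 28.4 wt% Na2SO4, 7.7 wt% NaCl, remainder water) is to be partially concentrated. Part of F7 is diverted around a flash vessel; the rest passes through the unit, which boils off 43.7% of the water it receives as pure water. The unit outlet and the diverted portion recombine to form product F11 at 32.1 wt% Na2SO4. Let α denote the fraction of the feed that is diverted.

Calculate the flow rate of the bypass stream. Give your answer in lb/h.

All 727×0.284 = 206.47 lb/h of Na2SO4 reaches F11, so F11 = 206.47/0.321 = 643.2 lb/h and vapour = 83.798 lb/h.
The evaporator receives (1−α)·727 of feed at 0.639 water and removes 0.437 of that water:
0.437×0.639×(1−α)×727 = 83.798
(1−α) = 83.798/203.01 = 0.4128;  α = 0.5872.
Bypass flow = 0.5872×727 = 426.91 lb/h.

426.9 lb/h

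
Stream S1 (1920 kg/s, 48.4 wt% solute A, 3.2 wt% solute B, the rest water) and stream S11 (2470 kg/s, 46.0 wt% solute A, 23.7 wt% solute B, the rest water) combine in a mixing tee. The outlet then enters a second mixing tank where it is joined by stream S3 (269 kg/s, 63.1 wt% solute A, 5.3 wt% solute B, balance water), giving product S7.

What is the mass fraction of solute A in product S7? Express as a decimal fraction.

0.480

Overall, product flow = 4659 kg/s.
solute A in = 1920×0.484 + 2470×0.460 + 269×0.631 = 2235.2 kg/s.
solute A fraction in S7 = 0.480.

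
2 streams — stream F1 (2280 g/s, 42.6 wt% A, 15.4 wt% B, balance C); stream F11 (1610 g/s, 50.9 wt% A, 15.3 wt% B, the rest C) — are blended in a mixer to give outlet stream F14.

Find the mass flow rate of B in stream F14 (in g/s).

597.5 g/s

B out = B in = 2280×0.154 + 1610×0.153 = 597.45 g/s.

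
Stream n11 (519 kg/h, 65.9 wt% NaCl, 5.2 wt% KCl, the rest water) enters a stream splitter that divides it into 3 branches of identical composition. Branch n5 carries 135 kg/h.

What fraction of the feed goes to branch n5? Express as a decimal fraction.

0.260

Fraction to n5 = 135/519 = 0.2601.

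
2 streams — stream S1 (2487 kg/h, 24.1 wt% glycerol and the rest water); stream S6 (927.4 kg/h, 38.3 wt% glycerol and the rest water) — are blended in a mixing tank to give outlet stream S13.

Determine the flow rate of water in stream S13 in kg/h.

2460 kg/h

water out = water in = 2487×0.759 + 927.4×0.617 = 2459.8 kg/h.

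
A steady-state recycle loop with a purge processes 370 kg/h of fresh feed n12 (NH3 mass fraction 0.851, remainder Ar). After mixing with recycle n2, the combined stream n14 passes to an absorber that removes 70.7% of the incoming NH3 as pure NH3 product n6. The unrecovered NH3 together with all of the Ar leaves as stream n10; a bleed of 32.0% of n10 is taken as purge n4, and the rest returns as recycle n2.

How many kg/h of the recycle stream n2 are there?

195.5 kg/h

Ar enters only via n12 and leaves only via the purge: 370×0.149 = 0.320×(Ar in n10), and the absorber passes all Ar, so Ar in n14 = Ar in n10 = 172.28 kg/h.
NH3 in n14: m_A = 370×0.851 + (1−0.320)·(1−0.707)·m_A, so m_A = 314.87/0.8008 = 393.21 kg/h.
n10 = (1−0.707)×393.21 + 172.28 = 287.49 kg/h.
Recycle n2 = (1−0.320)×287.49 = 195.5 kg/h.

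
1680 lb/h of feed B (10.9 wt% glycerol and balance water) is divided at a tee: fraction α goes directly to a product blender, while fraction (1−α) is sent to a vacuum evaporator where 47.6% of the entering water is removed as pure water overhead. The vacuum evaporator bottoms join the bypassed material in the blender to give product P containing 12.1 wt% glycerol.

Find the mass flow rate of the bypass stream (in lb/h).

All 1680×0.109 = 183.12 lb/h of glycerol reaches P, so P = 183.12/0.121 = 1513.4 lb/h and vapour = 166.61 lb/h.
The evaporator receives (1−α)·1680 of feed at 0.891 water and removes 0.476 of that water:
0.476×0.891×(1−α)×1680 = 166.61
(1−α) = 166.61/712.51 = 0.2338;  α = 0.7662.
Bypass flow = 0.7662×1680 = 1287.2 lb/h.

1287 lb/h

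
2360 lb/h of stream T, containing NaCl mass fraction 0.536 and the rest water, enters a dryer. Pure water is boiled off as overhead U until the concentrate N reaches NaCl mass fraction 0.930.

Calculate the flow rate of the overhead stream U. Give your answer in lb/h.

NaCl is conserved: 2360×0.536 = 1265 lb/h all reports to the concentrate.
Concentrate = 1265/(target fraction) = 1360.2 lb/h.
Overhead = 2360 − 1360.2 = 999.83 lb/h.

999.8 lb/h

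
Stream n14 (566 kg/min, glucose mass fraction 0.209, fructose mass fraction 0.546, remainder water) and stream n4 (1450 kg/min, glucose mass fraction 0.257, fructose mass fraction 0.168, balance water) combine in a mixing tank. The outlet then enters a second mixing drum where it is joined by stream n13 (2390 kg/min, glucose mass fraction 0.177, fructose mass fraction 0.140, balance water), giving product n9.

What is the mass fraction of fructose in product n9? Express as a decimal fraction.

Overall, product flow = 4406 kg/min.
fructose in = 566×0.546 + 1450×0.168 + 2390×0.140 = 887.24 kg/min.
fructose fraction in n9 = 0.201.

0.201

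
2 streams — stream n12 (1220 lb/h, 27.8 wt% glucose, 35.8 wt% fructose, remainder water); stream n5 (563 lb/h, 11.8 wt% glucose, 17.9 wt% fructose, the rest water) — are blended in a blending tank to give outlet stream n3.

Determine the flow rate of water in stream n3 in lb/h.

water out = water in = 1220×0.364 + 563×0.703 = 839.87 lb/h.

839.9 lb/h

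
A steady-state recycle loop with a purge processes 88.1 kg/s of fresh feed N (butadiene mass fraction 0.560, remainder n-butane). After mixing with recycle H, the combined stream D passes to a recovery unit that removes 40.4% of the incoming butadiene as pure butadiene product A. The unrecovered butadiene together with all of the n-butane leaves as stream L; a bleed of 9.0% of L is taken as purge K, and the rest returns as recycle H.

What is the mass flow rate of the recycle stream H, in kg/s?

n-butane enters only via N and leaves only via the purge: 88.1×0.440 = 0.090×(n-butane in L), and the recovery unit passes all n-butane, so n-butane in D = n-butane in L = 430.71 kg/s.
butadiene in D: m_A = 88.1×0.560 + (1−0.090)·(1−0.404)·m_A, so m_A = 49.336/0.4576 = 107.81 kg/s.
L = (1−0.404)×107.81 + 430.71 = 494.96 kg/s.
Recycle H = (1−0.090)×494.96 = 450.42 kg/s.

450.4 kg/s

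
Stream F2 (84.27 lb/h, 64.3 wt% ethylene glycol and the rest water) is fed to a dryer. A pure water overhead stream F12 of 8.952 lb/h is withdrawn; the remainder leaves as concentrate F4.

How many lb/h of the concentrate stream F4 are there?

Concentrate = 84.27 − 8.952 = 75.318 lb/h.

75.32 lb/h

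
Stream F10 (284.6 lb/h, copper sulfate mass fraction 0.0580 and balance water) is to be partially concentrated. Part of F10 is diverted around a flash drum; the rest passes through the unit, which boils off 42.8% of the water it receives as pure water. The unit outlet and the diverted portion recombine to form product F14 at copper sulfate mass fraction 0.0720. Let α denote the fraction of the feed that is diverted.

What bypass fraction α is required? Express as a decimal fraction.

0.518

All 284.6×0.058 = 16.507 lb/h of copper sulfate reaches F14, so F14 = 16.507/0.072 = 229.26 lb/h and vapour = 55.339 lb/h.
The evaporator receives (1−α)·284.6 of feed at 0.942 water and removes 0.428 of that water:
0.428×0.942×(1−α)×284.6 = 55.339
(1−α) = 55.339/114.74 = 0.4823;  α = 0.5177.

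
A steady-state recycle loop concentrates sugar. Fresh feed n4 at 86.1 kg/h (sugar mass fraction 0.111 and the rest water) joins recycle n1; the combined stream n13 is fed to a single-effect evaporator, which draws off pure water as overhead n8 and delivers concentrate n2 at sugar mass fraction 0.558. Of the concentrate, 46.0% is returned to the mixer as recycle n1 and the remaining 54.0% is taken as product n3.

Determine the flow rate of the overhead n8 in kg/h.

Overall sugar balance (none leaves overhead): sugar in fresh feed = sugar in product, i.e. 86.1×0.111 = (1−0.460)·n2·0.558.
n2 = 9.5571/(0.558×0.540) = 31.717 kg/h.
Recycle n1 = 0.460×31.717 = 14.59 kg/h.
Combined feed n13 = 86.1 + 14.59 = 100.69 kg/h.
Overhead n8 = n13 − n2 = 100.69 − 31.717 = 68.973 kg/h.

68.97 kg/h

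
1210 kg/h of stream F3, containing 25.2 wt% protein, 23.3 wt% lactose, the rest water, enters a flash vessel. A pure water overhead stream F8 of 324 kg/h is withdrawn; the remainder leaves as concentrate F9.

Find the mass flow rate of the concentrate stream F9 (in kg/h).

Concentrate = 1210 − 324 = 886 kg/h.

886 kg/h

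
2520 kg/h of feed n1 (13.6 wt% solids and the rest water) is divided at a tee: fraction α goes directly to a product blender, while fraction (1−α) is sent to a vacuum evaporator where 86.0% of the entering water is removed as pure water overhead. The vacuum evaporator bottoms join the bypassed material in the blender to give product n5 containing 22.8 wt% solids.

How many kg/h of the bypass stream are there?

All 2520×0.136 = 342.72 kg/h of solids reaches n5, so n5 = 342.72/0.228 = 1503.2 kg/h and vapour = 1016.8 kg/h.
The evaporator receives (1−α)·2520 of feed at 0.864 water and removes 0.860 of that water:
0.860×0.864×(1−α)×2520 = 1016.8
(1−α) = 1016.8/1872.5 = 0.5431;  α = 0.4569.
Bypass flow = 0.4569×2520 = 1151.5 kg/h.

1152 kg/h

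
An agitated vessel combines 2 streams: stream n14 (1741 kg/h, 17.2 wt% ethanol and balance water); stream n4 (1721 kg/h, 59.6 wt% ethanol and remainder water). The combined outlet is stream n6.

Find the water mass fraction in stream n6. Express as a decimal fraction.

Total flow out = 1741 + 1721 = 3462 kg/h.
water in = 1741×0.828 + 1721×0.404 = 2136.8 kg/h.
water mass fraction in n6 = 2136.8/3462 = 0.6172.

0.6172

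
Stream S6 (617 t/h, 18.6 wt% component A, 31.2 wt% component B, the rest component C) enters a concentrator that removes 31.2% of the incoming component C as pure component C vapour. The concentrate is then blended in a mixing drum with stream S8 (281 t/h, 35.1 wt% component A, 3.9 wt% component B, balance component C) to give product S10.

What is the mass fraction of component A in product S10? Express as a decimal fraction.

0.2663

Vapour removed = 0.312×0.502×617 = 96.637 t/h; concentrate = 520.36 t/h.
component A reaching the mixer = 114.76 (from concentrate) + 281×0.351 = 213.39 t/h.
Product flow = 520.36 + 281 = 801.36 t/h; component A fraction = 0.2663.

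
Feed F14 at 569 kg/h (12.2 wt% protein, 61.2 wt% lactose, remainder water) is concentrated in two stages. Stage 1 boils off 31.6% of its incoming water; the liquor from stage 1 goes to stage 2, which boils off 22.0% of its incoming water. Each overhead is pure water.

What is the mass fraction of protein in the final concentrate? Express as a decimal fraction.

0.139

water in feed = 569×0.266 = 151.35 kg/h.
After stage 1: water left = (1−0.316)×151.35 = 103.53; stream total = 521.17 kg/h.
After stage 2: water left = (1−0.220)×103.53 = 80.75; final concentrate = 498.4 kg/h.
protein fraction = 69.418/498.4 = 0.139.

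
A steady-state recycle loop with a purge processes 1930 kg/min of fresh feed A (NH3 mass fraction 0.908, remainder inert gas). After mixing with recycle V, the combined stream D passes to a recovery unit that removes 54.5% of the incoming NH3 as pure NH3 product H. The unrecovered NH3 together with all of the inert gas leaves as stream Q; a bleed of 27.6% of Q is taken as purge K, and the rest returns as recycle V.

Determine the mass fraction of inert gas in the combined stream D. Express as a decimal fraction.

inert gas enters only via A and leaves only via the purge: 1930×0.092 = 0.276×(inert gas in Q), and the recovery unit passes all inert gas, so inert gas in D = inert gas in Q = 643.33 kg/min.
NH3 in D: m_A = 1930×0.908 + (1−0.276)·(1−0.545)·m_A, so m_A = 1752.4/0.6706 = 2613.3 kg/min.
D = 2613.3 + 643.33 = 3256.7 kg/min.
inert gas fraction in D = 643.33/3256.7 = 0.198.

0.198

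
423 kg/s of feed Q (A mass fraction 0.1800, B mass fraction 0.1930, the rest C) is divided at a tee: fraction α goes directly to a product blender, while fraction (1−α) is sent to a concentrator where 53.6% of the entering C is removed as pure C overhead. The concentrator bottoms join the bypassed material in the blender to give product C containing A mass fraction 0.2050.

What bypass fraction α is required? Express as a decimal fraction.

All 423×0.180 = 76.14 kg/s of A reaches C, so C = 76.14/0.205 = 371.41 kg/s and vapour = 51.585 kg/s.
The evaporator receives (1−α)·423 of feed at 0.627 C and removes 0.536 of that C:
0.536×0.627×(1−α)×423 = 51.585
(1−α) = 51.585/142.16 = 0.3629;  α = 0.6371.

0.637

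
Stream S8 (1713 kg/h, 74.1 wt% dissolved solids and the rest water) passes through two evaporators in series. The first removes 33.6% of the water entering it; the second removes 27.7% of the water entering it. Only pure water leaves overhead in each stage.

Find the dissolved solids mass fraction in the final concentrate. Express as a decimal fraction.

water in feed = 1713×0.259 = 443.67 kg/h.
After stage 1: water left = (1−0.336)×443.67 = 294.59; stream total = 1563.9 kg/h.
After stage 2: water left = (1−0.277)×294.59 = 212.99; final concentrate = 1482.3 kg/h.
dissolved solids fraction = 1269.3/1482.3 = 0.856.

0.856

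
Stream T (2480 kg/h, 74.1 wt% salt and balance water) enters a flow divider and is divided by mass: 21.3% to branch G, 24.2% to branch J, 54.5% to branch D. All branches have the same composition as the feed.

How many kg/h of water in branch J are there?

155.4 kg/h

Branch J total = 0.242×2480 = 600.16 kg/h.
water in J = 0.259×600.16 = 155.44 kg/h.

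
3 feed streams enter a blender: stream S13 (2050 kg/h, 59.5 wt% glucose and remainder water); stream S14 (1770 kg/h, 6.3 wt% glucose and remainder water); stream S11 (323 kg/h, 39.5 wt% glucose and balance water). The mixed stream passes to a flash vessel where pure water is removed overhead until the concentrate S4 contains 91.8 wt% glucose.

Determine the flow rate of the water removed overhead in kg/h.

glucose entering = 2050×0.595 + 1770×0.063 + 323×0.395 = 1458.8 kg/h.
All glucose reports to S4, so S4 = 1458.8/0.918 = 1589.2 kg/h.
Total feed = 4143 kg/h; overhead = 4143 − 1589.2 = 2553.8 kg/h.

2554 kg/h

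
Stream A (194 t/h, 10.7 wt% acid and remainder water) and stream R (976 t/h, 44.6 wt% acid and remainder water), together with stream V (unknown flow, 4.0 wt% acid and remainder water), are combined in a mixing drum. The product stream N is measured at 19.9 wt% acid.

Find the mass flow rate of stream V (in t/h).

1404 t/h

Let V be the unknown flow. Total out = 1170 + V.
acid balance: 456.05 + 0.040·V = 0.199·(1170 + V)
(0.040 − 0.199)·V = 0.199×1170 − 456.05 = -223.22
V = -223.22 / -0.159 = 1403.9 t/h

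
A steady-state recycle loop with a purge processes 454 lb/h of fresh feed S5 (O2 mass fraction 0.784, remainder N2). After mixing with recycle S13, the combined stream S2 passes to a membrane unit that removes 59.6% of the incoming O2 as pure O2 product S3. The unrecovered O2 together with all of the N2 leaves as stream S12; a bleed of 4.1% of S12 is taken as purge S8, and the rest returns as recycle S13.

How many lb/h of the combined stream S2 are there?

2973 lb/h

N2 enters only via S5 and leaves only via the purge: 454×0.216 = 0.041×(N2 in S12), and the membrane unit passes all N2, so N2 in S2 = N2 in S12 = 2391.8 lb/h.
O2 in S2: m_A = 454×0.784 + (1−0.041)·(1−0.596)·m_A, so m_A = 355.94/0.6126 = 581.06 lb/h.
S2 = 581.06 + 2391.8 = 2972.9 lb/h.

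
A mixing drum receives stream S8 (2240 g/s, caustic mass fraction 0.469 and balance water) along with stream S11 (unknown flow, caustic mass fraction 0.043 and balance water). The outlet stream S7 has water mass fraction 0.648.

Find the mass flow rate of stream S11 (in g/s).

Let S11 be the unknown flow. Total out = 2240 + S11.
water balance: 1189.4 + 0.957·S11 = 0.648·(2240 + S11)
(0.957 − 0.648)·S11 = 0.648×2240 − 1189.4 = 262.08
S11 = 262.08 / 0.309 = 848.16 g/s

848.2 g/s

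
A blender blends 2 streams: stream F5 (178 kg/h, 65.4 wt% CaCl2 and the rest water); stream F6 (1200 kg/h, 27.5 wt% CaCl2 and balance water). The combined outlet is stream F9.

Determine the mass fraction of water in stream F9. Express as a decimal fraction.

Total flow out = 178 + 1200 = 1378 kg/h.
water in = 178×0.346 + 1200×0.725 = 931.59 kg/h.
water mass fraction in F9 = 931.59/1378 = 0.676.

0.676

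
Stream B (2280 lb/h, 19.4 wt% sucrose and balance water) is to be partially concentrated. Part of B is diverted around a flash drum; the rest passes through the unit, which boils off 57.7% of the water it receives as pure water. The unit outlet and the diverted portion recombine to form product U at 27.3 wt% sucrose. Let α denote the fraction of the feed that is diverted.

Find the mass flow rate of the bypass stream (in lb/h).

861.3 lb/h

All 2280×0.194 = 442.32 lb/h of sucrose reaches U, so U = 442.32/0.273 = 1620.2 lb/h and vapour = 659.78 lb/h.
The evaporator receives (1−α)·2280 of feed at 0.806 water and removes 0.577 of that water:
0.577×0.806×(1−α)×2280 = 659.78
(1−α) = 659.78/1060.3 = 0.6222;  α = 0.3778.
Bypass flow = 0.3778×2280 = 861.31 lb/h.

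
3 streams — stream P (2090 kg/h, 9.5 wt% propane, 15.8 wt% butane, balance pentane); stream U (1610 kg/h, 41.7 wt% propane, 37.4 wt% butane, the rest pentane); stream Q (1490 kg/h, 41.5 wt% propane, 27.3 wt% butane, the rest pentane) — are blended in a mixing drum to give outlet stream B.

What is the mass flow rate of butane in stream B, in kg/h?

butane out = butane in = 2090×0.158 + 1610×0.374 + 1490×0.273 = 1339.1 kg/h.

1339 kg/h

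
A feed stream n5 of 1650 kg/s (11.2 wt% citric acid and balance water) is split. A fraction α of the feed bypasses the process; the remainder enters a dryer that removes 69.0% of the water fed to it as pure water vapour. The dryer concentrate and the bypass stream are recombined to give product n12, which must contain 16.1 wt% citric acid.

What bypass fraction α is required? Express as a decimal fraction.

All 1650×0.112 = 184.8 kg/s of citric acid reaches n12, so n12 = 184.8/0.161 = 1147.8 kg/s and vapour = 502.17 kg/s.
The evaporator receives (1−α)·1650 of feed at 0.888 water and removes 0.690 of that water:
0.690×0.888×(1−α)×1650 = 502.17
(1−α) = 502.17/1011 = 0.4967;  α = 0.5033.

0.503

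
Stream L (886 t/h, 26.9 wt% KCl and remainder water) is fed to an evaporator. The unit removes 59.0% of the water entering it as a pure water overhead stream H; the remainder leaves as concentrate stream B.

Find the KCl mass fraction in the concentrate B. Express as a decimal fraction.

KCl is not removed: 886×0.269 = 238.33 t/h of KCl enters B.
water entering = 886×0.731 = 647.67 t/h; overhead removed = 0.590×647.67 = 382.12 t/h.
Concentrate = 886 − 382.12 = 503.88 t/h.
Mass fraction = 238.33/503.88 = 0.473.

0.473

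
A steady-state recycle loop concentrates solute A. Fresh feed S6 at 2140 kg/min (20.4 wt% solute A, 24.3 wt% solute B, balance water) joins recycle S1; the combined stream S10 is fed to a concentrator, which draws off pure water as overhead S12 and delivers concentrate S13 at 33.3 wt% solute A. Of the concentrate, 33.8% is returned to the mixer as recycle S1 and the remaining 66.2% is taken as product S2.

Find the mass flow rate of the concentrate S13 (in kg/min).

Overall solute A balance (none leaves overhead): solute A in fresh feed = solute A in product, i.e. 2140×0.204 = (1−0.338)·S13·0.333.
S13 = 436.56/(0.333×0.662) = 1980.3 kg/min.

1980 kg/min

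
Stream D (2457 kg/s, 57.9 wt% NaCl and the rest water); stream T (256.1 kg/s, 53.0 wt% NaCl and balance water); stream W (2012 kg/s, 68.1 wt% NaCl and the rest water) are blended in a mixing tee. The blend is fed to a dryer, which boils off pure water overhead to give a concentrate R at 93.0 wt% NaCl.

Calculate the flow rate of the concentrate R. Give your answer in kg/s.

3149 kg/s

NaCl entering = 2457×0.579 + 256.1×0.530 + 2012×0.681 = 2928.5 kg/s.
All NaCl reports to R, so R = 2928.5/0.930 = 3148.9 kg/s.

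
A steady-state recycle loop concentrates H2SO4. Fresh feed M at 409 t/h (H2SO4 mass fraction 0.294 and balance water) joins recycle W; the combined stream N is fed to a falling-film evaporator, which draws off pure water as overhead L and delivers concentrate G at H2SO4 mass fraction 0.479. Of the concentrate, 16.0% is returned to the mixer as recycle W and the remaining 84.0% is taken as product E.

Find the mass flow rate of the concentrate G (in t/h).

Overall H2SO4 balance (none leaves overhead): H2SO4 in fresh feed = H2SO4 in product, i.e. 409×0.294 = (1−0.160)·G·0.479.
G = 120.25/(0.479×0.840) = 298.85 t/h.

298.9 t/h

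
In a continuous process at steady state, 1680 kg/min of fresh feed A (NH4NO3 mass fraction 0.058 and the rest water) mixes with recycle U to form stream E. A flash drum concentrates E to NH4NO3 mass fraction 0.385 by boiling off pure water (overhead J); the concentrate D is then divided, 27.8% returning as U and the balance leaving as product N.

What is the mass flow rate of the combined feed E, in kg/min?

Overall NH4NO3 balance (none leaves overhead): NH4NO3 in fresh feed = NH4NO3 in product, i.e. 1680×0.058 = (1−0.278)·D·0.385.
D = 97.44/(0.385×0.722) = 350.54 kg/min.
Recycle U = 0.278×350.54 = 97.451 kg/min.
Combined feed E = 1680 + 97.451 = 1777.5 kg/min.

1777 kg/min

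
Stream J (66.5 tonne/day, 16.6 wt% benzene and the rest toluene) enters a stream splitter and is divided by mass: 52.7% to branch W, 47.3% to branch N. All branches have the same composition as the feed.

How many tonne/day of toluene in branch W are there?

Branch W total = 0.527×66.5 = 35.046 tonne/day.
toluene in W = 0.834×35.046 = 29.228 tonne/day.

29.23 tonne/day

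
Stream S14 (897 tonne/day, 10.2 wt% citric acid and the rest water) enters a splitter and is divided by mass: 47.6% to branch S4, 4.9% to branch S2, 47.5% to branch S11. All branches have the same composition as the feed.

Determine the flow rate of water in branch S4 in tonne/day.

383.4 tonne/day

Branch S4 total = 0.476×897 = 426.97 tonne/day.
water in S4 = 0.898×426.97 = 383.42 tonne/day.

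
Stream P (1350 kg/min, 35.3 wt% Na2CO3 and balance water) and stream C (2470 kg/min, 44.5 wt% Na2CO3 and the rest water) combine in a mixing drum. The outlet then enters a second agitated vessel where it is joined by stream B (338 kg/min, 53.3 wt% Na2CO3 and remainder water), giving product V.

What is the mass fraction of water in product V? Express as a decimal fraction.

0.578

Overall, product flow = 4158 kg/min.
water in = 1350×0.647 + 2470×0.555 + 338×0.467 = 2402.1 kg/min.
water fraction in V = 0.578.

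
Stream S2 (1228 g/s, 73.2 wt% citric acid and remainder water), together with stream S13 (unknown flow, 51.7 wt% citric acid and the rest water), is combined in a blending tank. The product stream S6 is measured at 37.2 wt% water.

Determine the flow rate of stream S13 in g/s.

1151 g/s

Let S13 be the unknown flow. Total out = 1228 + S13.
water balance: 329.1 + 0.483·S13 = 0.372·(1228 + S13)
(0.483 − 0.372)·S13 = 0.372×1228 − 329.1 = 127.71
S13 = 127.71 / 0.111 = 1150.6 g/s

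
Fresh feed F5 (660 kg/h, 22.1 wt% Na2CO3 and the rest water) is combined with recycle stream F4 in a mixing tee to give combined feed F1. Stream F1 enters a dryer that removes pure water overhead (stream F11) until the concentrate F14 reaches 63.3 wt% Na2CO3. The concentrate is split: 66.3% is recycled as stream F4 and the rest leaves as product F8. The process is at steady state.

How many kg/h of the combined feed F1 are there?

1113 kg/h

Overall Na2CO3 balance (none leaves overhead): Na2CO3 in fresh feed = Na2CO3 in product, i.e. 660×0.221 = (1−0.663)·F14·0.633.
F14 = 145.86/(0.633×0.337) = 683.76 kg/h.
Recycle F4 = 0.663×683.76 = 453.33 kg/h.
Combined feed F1 = 660 + 453.33 = 1113.3 kg/h.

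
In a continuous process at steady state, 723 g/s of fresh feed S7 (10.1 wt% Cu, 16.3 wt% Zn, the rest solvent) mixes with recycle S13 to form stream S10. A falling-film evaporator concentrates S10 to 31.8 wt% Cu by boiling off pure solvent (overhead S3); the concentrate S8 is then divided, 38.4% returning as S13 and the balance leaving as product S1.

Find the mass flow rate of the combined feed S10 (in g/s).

866.1 g/s

Overall Cu balance (none leaves overhead): Cu in fresh feed = Cu in product, i.e. 723×0.101 = (1−0.384)·S8·0.318.
S8 = 73.023/(0.318×0.616) = 372.78 g/s.
Recycle S13 = 0.384×372.78 = 143.15 g/s.
Combined feed S10 = 723 + 143.15 = 866.15 g/s.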